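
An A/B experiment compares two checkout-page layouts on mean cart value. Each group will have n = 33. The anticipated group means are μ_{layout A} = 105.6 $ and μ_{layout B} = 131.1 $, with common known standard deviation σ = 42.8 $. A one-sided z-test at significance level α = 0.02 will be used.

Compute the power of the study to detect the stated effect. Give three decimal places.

Standardized effect: d = |μ_{layout A} − μ_{layout B}| / σ = |105.6 − 131.1| / 42.8 = 0.5958
Noncentrality parameter: λ = d·√(n/2) = 0.5958 × √(33/2) = 2.4201
One-sided α = 0.02 → critical value z_{0.02} = 2.054.
Power = Φ(λ − 2.054) = Φ(0.366) = 0.6430.

Power ≈ 0.643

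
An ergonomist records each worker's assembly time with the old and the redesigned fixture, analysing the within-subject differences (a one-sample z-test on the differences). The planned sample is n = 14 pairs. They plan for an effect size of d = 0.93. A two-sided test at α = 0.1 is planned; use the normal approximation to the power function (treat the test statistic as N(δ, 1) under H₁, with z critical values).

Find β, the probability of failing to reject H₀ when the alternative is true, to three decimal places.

β ≈ 0.033

Noncentrality parameter: δ = d·√n = 0.93 × √14 = 3.4797
Two-sided α = 0.1 → critical value z_{0.05} = 1.645.
Power = Φ(δ − 1.645) + Φ(−δ − 1.645) = Φ(1.835) + Φ(-5.125) = 0.9667 + 0.0000 = 0.9667.
Type II error: β = 1 − power = 1 − 0.9667 = 0.0333.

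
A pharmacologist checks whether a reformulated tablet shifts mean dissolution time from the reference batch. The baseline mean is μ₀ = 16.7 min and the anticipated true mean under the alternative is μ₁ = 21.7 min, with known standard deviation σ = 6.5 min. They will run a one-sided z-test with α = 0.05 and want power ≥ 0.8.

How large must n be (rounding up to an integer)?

Standardized effect: d = |μ₁ − μ₀| / σ = |21.7 − 16.7| / 6.5 = 0.7692
For power 0.8 need Φ(δ − z_{0.05}) = 0.8, so δ = z_{0.05} + z_{0.20} = 1.645 + 0.842 = 2.486.
δ = d·√n ⇒ n = (δ/d)² = (2.486 / 0.7692)² = 10.45.
Round up to the next whole unit.

n = 11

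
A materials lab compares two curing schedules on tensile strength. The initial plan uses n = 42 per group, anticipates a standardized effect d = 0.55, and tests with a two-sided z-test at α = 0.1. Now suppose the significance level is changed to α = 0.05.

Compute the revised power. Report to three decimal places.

δ = d·√(n/2) = 0.55 × √(42/2) = 2.5204 (unchanged). New critical value: z_{0.025} = 1.960.
Revised power = Φ(δ − 1.960) + Φ(−δ − 1.960) = Φ(0.560) + Φ(-4.480) = 0.7124 + 0.0000 = 0.7124.

Power ≈ 0.712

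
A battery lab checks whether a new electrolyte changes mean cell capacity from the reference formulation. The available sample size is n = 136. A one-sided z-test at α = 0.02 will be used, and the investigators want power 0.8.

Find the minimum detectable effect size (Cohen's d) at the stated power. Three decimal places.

d ≈ 0.248

Need Φ(δ − 2.054) = 0.8, so δ = 2.054 + 0.842 = 2.895.
δ = d·√n ⇒ d = δ/√n = 2.895/√136 = 0.2483.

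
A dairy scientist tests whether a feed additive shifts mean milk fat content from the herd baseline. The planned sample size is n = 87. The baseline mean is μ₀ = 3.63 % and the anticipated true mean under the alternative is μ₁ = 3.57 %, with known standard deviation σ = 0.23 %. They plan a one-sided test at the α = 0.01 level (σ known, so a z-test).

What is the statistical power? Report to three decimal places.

Standardized effect: d = |μ₁ − μ₀| / σ = |3.57 − 3.63| / 0.23 = 0.2609
Noncentrality parameter: δ = d·√n = 0.2609 × √87 = 2.4332
Critical value for a one-sided test at α = 0.01: z_α = 2.326.
Power = P(Z > 2.326 − δ) = Φ(0.107) = 0.5426.

Power ≈ 0.543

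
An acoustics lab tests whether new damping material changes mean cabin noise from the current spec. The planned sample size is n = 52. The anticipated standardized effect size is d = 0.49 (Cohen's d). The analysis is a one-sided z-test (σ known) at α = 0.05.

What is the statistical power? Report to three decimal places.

Noncentrality parameter: δ = d·√n = 0.49 × √52 = 3.5334
Critical value for a one-sided test at α = 0.05: z_α = 1.645.
Power = Φ(δ − 1.645) = Φ(1.889) = 0.9705.

Power ≈ 0.971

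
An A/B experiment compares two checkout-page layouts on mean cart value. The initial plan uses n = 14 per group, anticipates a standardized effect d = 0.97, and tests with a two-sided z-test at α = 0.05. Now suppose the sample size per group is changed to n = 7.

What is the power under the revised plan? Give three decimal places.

Power ≈ 0.442

With n = 7 per group: δ = d·√(n/2) = 0.97 × √(7/2) = 1.8147. Critical value z_{0.025} = 1.960.
Revised power = Φ(δ − 1.960) + Φ(−δ − 1.960) = Φ(-0.145) + Φ(-3.775) = 0.4423 + 0.0001 = 0.4423.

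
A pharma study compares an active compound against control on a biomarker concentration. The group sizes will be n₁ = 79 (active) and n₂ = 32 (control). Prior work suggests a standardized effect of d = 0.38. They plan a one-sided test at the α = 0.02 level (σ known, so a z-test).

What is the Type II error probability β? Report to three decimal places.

Noncentrality parameter: δ = d / √(1/n₁ + 1/n₂) = 0.38 / √(1/79 + 1/32) = 1.8135
Critical value for a one-sided test at α = 0.02: z_α = 2.054.
Power = Φ(δ − 2.054) = Φ(-0.240) = 0.4051.
Type II error: β = 1 − power = 1 − 0.4051 = 0.5949.

β ≈ 0.595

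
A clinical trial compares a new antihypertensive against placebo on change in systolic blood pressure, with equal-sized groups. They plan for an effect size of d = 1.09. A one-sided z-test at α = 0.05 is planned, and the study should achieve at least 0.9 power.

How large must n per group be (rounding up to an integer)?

For power 0.9 need Φ(δ − z_{0.05}) = 0.9, so δ = z_{0.05} + z_{0.10} = 1.645 + 1.282 = 2.926.
δ = d·√(n/2) ⇒ n = 2(δ/d)² = 2 × (2.926 / 1.09)² = 14.42.
Rounding up, n = 15 per group.

n = 15 per group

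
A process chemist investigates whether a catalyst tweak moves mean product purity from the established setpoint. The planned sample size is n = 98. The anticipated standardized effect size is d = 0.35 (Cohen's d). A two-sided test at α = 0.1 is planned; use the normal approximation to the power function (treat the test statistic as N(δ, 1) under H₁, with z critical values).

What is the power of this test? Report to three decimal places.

Power ≈ 0.966

Noncentrality parameter: δ = d·√n = 0.35 × √98 = 3.4648
Two-sided α = 0.1 → critical value z_{0.05} = 1.645.
Power = Φ(δ − 1.645) + Φ(−δ − 1.645) = Φ(1.820) + Φ(-5.110) = 0.9656 + 0.0000 = 0.9656.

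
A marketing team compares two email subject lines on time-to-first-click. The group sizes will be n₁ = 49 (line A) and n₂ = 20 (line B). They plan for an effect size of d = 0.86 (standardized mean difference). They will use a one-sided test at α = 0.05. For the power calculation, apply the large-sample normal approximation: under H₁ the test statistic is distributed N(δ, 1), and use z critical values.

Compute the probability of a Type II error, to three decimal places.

Noncentrality parameter: δ = d / √(1/n₁ + 1/n₂) = 0.86 / √(1/49 + 1/20) = 3.2411
One-sided α = 0.05 → critical value z_{0.05} = 1.645.
Power = P(Z > 1.645 − δ) = Φ(1.596) = 0.9448.
Type II error: β = 1 − power = 1 − 0.9448 = 0.0552.

β ≈ 0.055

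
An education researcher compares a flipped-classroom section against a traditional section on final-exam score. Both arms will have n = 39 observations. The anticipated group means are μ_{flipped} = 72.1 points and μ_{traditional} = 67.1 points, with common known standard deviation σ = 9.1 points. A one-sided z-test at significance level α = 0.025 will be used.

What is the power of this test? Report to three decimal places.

Power ≈ 0.680

Standardized effect: d = |μ_{flipped} − μ_{traditional}| / σ = |72.1 − 67.1| / 9.1 = 0.5495
Noncentrality parameter: δ = d·√(n/2) = 0.5495 × √(39/2) = 2.4263
One-sided α = 0.025 → critical value z_{0.025} = 1.960.
Power = P(Z > 1.960 − δ) = Φ(0.466) = 0.6795.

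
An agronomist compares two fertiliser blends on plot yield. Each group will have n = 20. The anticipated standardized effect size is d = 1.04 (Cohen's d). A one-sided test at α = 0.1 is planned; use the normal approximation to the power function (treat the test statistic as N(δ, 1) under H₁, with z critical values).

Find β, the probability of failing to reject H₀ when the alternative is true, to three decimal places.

β ≈ 0.022

Noncentrality parameter: δ = d·√(n/2) = 1.04 × √(20/2) = 3.2888
Critical value for a one-sided test at α = 0.1: z_α = 1.282.
Power = Φ(δ − 1.282) = Φ(2.007) = 0.9776.
Type II error: β = 1 − power = 1 − 0.9776 = 0.0224.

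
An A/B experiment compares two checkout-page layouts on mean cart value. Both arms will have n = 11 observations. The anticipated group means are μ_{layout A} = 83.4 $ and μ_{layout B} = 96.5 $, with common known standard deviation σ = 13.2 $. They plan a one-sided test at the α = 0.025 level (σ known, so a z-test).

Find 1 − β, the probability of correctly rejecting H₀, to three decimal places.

Standardized effect: d = |μ_{layout A} − μ_{layout B}| / σ = |83.4 − 96.5| / 13.2 = 0.9924
Noncentrality parameter: δ = d·√(n/2) = 0.9924 × √(11/2) = 2.3274
One-sided α = 0.025 → critical value z_{0.025} = 1.960.
Power = Φ(δ − 1.960) = Φ(0.367) = 0.6434.

Power ≈ 0.643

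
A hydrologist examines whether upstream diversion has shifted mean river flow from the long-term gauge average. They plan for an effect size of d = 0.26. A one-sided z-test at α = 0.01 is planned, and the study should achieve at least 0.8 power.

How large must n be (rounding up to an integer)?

n = 149

For power 0.8 need Φ(δ − z_{0.01}) = 0.8, so δ = z_{0.01} + z_{0.20} = 2.326 + 0.842 = 3.168.
δ = d·√n ⇒ n = (δ/d)² = (3.168 / 0.26)² = 148.46.
Round up to the next whole unit.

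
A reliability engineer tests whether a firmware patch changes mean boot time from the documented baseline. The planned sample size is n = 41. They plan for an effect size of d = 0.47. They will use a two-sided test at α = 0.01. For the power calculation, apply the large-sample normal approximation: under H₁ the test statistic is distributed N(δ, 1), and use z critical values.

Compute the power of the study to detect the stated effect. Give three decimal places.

Noncentrality parameter: δ = d·√n = 0.47 × √41 = 3.0095
Two-sided α = 0.01 → critical value z_{0.005} = 2.576.
Power = Φ(δ − 2.576) + Φ(−δ − 2.576) = Φ(0.434) + Φ(-5.585) = 0.6677 + 0.0000 = 0.6677.

Power ≈ 0.668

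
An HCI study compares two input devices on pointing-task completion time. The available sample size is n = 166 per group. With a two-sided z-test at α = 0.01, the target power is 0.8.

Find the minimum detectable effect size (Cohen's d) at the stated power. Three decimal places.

d ≈ 0.375

Need Φ(δ − 2.576) = 0.8, so δ = 2.576 + 0.842 = 3.417.
(Lower-tail contribution to power is negligible for δ > 0.)
δ = d·√(n/2) ⇒ d = δ/√(n/2) = 3.417/√(166/2) = 0.3751.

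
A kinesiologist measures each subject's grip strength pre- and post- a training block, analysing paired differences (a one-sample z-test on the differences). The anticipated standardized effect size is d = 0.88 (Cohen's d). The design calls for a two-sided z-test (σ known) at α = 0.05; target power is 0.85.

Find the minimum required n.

For power 0.85 need Φ(δ − z_{0.025}) = 0.85, so δ = z_{0.025} + z_{0.15} = 1.960 + 1.036 = 2.996.
(For δ > 0 the lower-tail rejection region contributes negligibly to power, so the one-term inversion is standard.)
δ = d·√n ⇒ n = (δ/d)² = (2.996 / 0.88)² = 11.59.
Round up to the next whole unit.

n = 12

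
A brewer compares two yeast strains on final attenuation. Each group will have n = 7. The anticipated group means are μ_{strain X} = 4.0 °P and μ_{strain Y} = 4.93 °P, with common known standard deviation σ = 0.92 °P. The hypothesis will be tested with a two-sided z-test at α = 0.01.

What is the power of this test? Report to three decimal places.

Power ≈ 0.247

Standardized effect: d = |μ_{strain X} − μ_{strain Y}| / σ = |4.0 − 4.93| / 0.92 = 1.0109
Noncentrality parameter: δ = d·√(n/2) = 1.0109 × √(7/2) = 1.8912
Two-sided α = 0.01 → critical value z_{0.005} = 2.576.
Power = Φ(δ − 2.576) + Φ(−δ − 2.576) = Φ(-0.685) + Φ(-4.467) = 0.2468 + 0.0000 = 0.2468.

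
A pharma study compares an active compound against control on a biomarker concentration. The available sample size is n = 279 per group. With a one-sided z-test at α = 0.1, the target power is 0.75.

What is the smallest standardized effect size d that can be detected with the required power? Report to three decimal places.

d ≈ 0.166

Need Φ(δ − 1.282) = 0.75, so δ = 1.282 + 0.674 = 1.956.
δ = d·√(n/2) ⇒ d = δ/√(n/2) = 1.956/√(279/2) = 0.1656.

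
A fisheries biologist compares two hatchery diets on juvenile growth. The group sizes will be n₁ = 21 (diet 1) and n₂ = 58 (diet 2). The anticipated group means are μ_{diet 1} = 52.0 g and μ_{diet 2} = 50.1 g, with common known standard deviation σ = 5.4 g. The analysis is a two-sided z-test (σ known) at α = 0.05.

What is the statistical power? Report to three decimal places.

Standardized effect: d = |μ_{diet 1} − μ_{diet 2}| / σ = |52.0 − 50.1| / 5.4 = 0.3519
Noncentrality parameter: δ = d / √(1/n₁ + 1/n₂) = 0.3519 / √(1/21 + 1/58) = 1.3816
Two-sided α = 0.05 → critical value z_{0.025} = 1.960.
Power = Φ(δ − 1.960) + Φ(−δ − 1.960) = Φ(-0.578) + Φ(-3.342) = 0.2815 + 0.0004 = 0.2819.

Power ≈ 0.282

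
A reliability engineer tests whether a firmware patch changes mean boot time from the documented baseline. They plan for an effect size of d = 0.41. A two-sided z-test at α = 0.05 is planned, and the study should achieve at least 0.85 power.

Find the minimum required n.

For power 0.85 need Φ(δ − z_{0.025}) = 0.85, so δ = z_{0.025} + z_{0.15} = 1.960 + 1.036 = 2.996.
(The Φ(−δ − z_{α/2}) term is vanishingly small for δ > 0 and is dropped in the standard sample-size formula.)
δ = d·√n ⇒ n = (δ/d)² = (2.996 / 0.41)² = 53.41.
Rounding up, n = 54.

n = 54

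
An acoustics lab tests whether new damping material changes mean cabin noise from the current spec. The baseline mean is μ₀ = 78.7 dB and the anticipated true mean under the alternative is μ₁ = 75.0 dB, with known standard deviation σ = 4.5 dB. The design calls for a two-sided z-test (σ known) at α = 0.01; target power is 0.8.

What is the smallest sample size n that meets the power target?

n = 18

Standardized effect: d = |μ₁ − μ₀| / σ = |75.0 − 78.7| / 4.5 = 0.8222
Set Φ(δ − 2.576) = 0.8; then δ − 2.576 = Φ⁻¹(0.8) = 0.842, giving δ = 3.417.
(The Φ(−δ − z_{α/2}) term is vanishingly small for δ > 0 and is dropped in the standard sample-size formula.)
δ = d·√n ⇒ n = (δ/d)² = (3.417 / 0.8222)² = 17.28.
Round up to the next whole unit.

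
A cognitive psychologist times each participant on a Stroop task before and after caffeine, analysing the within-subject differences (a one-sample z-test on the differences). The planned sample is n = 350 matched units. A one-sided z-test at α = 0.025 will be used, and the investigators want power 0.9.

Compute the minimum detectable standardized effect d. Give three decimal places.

Required noncentrality: δ = z_{0.025} + z_{0.10} = 1.960 + 1.282 = 3.242.
δ = d·√n ⇒ d = δ/√n = 3.242/√350 = 0.1733.

d ≈ 0.173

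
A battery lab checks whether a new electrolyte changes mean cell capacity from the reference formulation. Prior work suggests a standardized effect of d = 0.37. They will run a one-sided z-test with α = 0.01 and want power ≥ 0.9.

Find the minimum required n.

Set Φ(δ − 2.326) = 0.9; then δ − 2.326 = Φ⁻¹(0.9) = 1.282, giving δ = 3.608.
δ = d·√n ⇒ n = (δ/d)² = (3.608 / 0.37)² = 95.08.
Round up to the next whole unit.

n = 96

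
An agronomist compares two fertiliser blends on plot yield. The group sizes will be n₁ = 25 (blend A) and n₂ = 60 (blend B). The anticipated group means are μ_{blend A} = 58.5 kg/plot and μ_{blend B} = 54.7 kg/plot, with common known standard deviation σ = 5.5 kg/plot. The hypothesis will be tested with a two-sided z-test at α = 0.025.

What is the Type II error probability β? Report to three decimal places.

Standardized effect: d = |μ_{blend A} − μ_{blend B}| / σ = |58.5 − 54.7| / 5.5 = 0.6909
Noncentrality parameter: δ = d / √(1/n₁ + 1/n₂) = 0.6909 / √(1/25 + 1/60) = 2.9024
Critical value for a two-sided test at α = 0.025: z_{α/2} = 2.241.
Power = Φ(δ − 2.241) + Φ(−δ − 2.241) = Φ(0.661) + Φ(-5.144) = 0.7457 + 0.0000 = 0.7457.
Type II error: β = 1 − power = 1 − 0.7457 = 0.2543.

β ≈ 0.254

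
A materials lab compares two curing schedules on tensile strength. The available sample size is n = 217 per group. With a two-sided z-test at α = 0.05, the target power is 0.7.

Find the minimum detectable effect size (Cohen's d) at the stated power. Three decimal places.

Required noncentrality: δ = z_{0.025} + z_{0.30} = 1.960 + 0.524 = 2.484.
(Lower-tail contribution to power is negligible for δ > 0.)
δ = d·√(n/2) ⇒ d = δ/√(n/2) = 2.484/√(217/2) = 0.2385.

d ≈ 0.239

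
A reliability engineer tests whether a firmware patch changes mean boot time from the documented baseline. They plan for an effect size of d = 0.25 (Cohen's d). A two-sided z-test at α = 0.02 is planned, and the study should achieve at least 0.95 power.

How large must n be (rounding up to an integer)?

Set Φ(δ − 2.326) = 0.95; then δ − 2.326 = Φ⁻¹(0.95) = 1.645, giving δ = 3.971.
(Ignoring the negligible lower-tail rejection probability gives the usual closed-form inversion.)
δ = d·√n ⇒ n = (δ/d)² = (3.971 / 0.25)² = 252.33.
Rounding up, n = 253.

n = 253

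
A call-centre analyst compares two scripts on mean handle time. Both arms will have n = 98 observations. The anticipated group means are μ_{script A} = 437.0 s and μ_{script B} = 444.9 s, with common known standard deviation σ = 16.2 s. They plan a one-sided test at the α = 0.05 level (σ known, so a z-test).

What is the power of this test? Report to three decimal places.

Standardized effect: d = |μ_{script A} − μ_{script B}| / σ = |437.0 − 444.9| / 16.2 = 0.4877
Noncentrality parameter: δ = d·√(n/2) = 0.4877 × √(98/2) = 3.4136
One-sided α = 0.05 → critical value z_{0.05} = 1.645.
Power = Φ(δ − 1.645) = Φ(1.769) = 0.9615.

Power ≈ 0.962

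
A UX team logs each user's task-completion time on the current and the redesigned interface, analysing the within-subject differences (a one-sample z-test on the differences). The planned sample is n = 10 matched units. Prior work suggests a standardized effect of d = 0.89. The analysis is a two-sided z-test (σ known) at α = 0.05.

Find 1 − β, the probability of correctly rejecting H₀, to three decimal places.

Power ≈ 0.804

Noncentrality parameter: δ = d·√n = 0.89 × √10 = 2.8144
Two-sided α = 0.05 → critical value z_{0.025} = 1.960.
Power = Φ(δ − 1.960) + Φ(−δ − 1.960) = Φ(0.854) + Φ(-4.774) = 0.8036 + 0.0000 = 0.8036.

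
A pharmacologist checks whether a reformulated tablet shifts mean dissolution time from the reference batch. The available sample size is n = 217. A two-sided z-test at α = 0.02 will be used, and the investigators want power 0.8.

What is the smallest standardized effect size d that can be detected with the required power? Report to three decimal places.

Required noncentrality: δ = z_{0.01} + z_{0.20} = 2.326 + 0.842 = 3.168.
(Lower-tail contribution to power is negligible for δ > 0.)
δ = d·√n ⇒ d = δ/√n = 3.168/√217 = 0.2151.

d ≈ 0.215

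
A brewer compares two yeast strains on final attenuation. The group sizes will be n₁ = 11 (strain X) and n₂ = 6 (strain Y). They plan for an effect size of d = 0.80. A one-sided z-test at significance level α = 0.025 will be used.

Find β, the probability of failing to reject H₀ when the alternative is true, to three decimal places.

Noncentrality parameter: δ = d / √(1/n₁ + 1/n₂) = 0.80 / √(1/11 + 1/6) = 1.5763
Critical value for a one-sided test at α = 0.025: z_α = 1.960.
Power = P(Z > 1.960 − δ) = Φ(-0.384) = 0.3506.
Type II error: β = 1 − power = 1 − 0.3506 = 0.6494.

β ≈ 0.649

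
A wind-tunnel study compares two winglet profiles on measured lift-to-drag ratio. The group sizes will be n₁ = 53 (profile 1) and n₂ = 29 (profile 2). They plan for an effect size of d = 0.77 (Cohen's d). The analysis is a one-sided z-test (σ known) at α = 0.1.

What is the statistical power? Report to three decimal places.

Noncentrality parameter: δ = d / √(1/n₁ + 1/n₂) = 0.77 / √(1/53 + 1/29) = 3.3337
Critical value for a one-sided test at α = 0.1: z_α = 1.282.
Power = Φ(δ − 1.282) = Φ(2.052) = 0.9799.

Power ≈ 0.980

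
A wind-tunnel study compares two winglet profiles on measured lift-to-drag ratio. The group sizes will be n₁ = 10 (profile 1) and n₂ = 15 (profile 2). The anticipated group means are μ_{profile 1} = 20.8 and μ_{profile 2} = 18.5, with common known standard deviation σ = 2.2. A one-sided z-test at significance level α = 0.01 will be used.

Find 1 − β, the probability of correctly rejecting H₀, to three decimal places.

Standardized effect: d = |μ_{profile 1} − μ_{profile 2}| / σ = |20.8 − 18.5| / 2.2 = 1.0455
Noncentrality parameter: δ = d / √(1/n₁ + 1/n₂) = 1.0455 / √(1/10 + 1/15) = 2.5608
Critical value for a one-sided test at α = 0.01: z_α = 2.326.
Power = Φ(δ − 2.326) = Φ(0.234) = 0.5927.

Power ≈ 0.593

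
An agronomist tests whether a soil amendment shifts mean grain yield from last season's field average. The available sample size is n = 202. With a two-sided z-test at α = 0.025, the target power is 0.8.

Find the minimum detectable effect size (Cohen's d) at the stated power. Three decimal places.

Required noncentrality: δ = z_{0.0125} + z_{0.20} = 2.241 + 0.842 = 3.083.
(The second rejection-region term Φ(−δ − z_{α/2}) is negligible and dropped.)
δ = d·√n ⇒ d = δ/√n = 3.083/√202 = 0.2169.

d ≈ 0.217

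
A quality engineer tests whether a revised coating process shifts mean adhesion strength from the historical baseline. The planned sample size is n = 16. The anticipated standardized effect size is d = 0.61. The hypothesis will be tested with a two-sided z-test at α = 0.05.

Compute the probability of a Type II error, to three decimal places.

β ≈ 0.316

Noncentrality parameter: δ = d·√n = 0.61 × √16 = 2.4400
Two-sided α = 0.05 → critical value z_{0.025} = 1.960.
Power = Φ(δ − 1.960) + Φ(−δ − 1.960) = Φ(0.480) + Φ(-4.400) = 0.6844 + 0.0000 = 0.6844.
Type II error: β = 1 − power = 1 − 0.6844 = 0.3156.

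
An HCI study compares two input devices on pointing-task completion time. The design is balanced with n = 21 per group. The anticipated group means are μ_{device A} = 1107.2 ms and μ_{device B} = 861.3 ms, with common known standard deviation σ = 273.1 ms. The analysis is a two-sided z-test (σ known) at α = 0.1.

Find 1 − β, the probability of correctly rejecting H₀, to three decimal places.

Power ≈ 0.898

Standardized effect: d = |μ_{device A} − μ_{device B}| / σ = |1107.2 − 861.3| / 273.1 = 0.9004
Noncentrality parameter: δ = d·√(n/2) = 0.9004 × √(21/2) = 2.9176
Critical value for a two-sided test at α = 0.1: z_{α/2} = 1.645.
Power = Φ(δ − 1.645) + Φ(−δ − 1.645) = Φ(1.273) + Φ(-4.562) = 0.8985 + 0.0000 = 0.8985.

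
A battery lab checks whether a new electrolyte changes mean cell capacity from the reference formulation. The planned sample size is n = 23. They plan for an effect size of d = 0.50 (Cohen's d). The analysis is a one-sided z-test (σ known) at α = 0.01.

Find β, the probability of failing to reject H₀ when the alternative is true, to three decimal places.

β ≈ 0.471

Noncentrality parameter: δ = d·√n = 0.50 × √23 = 2.3979
Critical value for a one-sided test at α = 0.01: z_α = 2.326.
Power = P(Z > 2.326 − δ) = Φ(0.072) = 0.5285.
Type II error: β = 1 − power = 1 − 0.5285 = 0.4715.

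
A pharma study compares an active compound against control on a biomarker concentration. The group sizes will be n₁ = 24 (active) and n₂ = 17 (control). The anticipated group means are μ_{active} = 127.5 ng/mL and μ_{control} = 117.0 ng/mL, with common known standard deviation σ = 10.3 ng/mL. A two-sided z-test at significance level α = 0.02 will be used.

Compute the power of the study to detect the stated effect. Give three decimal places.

Power ≈ 0.813

Standardized effect: d = |μ_{active} − μ_{control}| / σ = |127.5 − 117.0| / 10.3 = 1.0194
Noncentrality parameter: δ = d / √(1/n₁ + 1/n₂) = 1.0194 / √(1/24 + 1/17) = 3.2158
Two-sided α = 0.02 → critical value z_{0.01} = 2.326.
Power = Φ(δ − 2.326) + Φ(−δ − 2.326) = Φ(0.889) + Φ(-5.542) = 0.8131 + 0.0000 = 0.8131.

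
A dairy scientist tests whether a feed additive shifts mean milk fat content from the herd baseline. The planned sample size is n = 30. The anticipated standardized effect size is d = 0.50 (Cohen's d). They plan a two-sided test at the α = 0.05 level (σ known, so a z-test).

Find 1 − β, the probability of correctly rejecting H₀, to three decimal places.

Noncentrality parameter: λ = d·√n = 0.50 × √30 = 2.7386
Two-sided α = 0.05 → critical value z_{0.025} = 1.960.
Power = Φ(λ − 1.960) + Φ(−λ − 1.960) = Φ(0.779) + Φ(-4.699) = 0.7819 + 0.0000 = 0.7819.

Power ≈ 0.782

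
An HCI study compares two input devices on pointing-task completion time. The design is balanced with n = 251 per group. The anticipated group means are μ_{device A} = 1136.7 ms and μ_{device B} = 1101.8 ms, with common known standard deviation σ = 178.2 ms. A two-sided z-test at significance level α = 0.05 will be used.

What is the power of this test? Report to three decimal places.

Power ≈ 0.593

Standardized effect: d = |μ_{device A} − μ_{device B}| / σ = |1136.7 − 1101.8| / 178.2 = 0.1958
Noncentrality parameter: δ = d·√(n/2) = 0.1958 × √(251/2) = 2.1940
Two-sided α = 0.05 → critical value z_{0.025} = 1.960.
Power = Φ(δ − 1.960) + Φ(−δ − 1.960) = Φ(0.234) + Φ(-4.154) = 0.5925 + 0.0000 = 0.5925.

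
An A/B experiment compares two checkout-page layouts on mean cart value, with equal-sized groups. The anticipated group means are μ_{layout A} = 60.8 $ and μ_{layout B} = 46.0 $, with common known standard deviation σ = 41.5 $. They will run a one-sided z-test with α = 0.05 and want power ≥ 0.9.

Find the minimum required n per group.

n = 135 per group

Standardized effect: d = |μ_{layout A} − μ_{layout B}| / σ = |60.8 − 46.0| / 41.5 = 0.3566
Set Φ(δ − 1.645) = 0.9; then δ − 1.645 = Φ⁻¹(0.9) = 1.282, giving δ = 2.926.
δ = d·√(n/2) ⇒ n = 2(δ/d)² = 2 × (2.926 / 0.3566)² = 134.67.
Rounding up, n = 135 per group.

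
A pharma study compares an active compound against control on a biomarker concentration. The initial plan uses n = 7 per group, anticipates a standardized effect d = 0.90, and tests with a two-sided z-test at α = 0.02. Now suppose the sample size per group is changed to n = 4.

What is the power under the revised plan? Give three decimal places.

With n = 4 per group: δ = d·√(n/2) = 0.90 × √(4/2) = 1.2728. Critical value z_{0.01} = 2.326.
Revised power = Φ(δ − 2.326) + Φ(−δ − 2.326) = Φ(-1.054) + Φ(-3.599) = 0.1460 + 0.0002 = 0.1462.

Power ≈ 0.146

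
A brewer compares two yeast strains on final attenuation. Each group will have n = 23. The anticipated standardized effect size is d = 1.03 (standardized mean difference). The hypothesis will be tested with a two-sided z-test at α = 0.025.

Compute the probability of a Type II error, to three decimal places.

Noncentrality parameter: δ = d·√(n/2) = 1.03 × √(23/2) = 3.4929
Two-sided α = 0.025 → critical value z_{0.0125} = 2.241.
Power = Φ(δ − 2.241) + Φ(−δ − 2.241) = Φ(1.251) + Φ(-5.734) = 0.8946 + 0.0000 = 0.8946.
Type II error: β = 1 − power = 1 − 0.8946 = 0.1054.

β ≈ 0.105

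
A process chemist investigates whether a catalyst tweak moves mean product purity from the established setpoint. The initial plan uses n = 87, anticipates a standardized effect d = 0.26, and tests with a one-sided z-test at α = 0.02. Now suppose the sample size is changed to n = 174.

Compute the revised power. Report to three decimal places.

Power ≈ 0.916

With n = 174: δ = d·√n = 0.26 × √174 = 3.4296. Critical value z_{0.02} = 2.054.
Revised power = P(Z > 2.054 − δ) = Φ(1.376) = 0.9156.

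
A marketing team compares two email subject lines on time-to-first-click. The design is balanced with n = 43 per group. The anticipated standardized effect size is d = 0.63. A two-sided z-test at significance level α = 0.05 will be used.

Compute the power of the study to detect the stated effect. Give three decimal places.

Noncentrality parameter: δ = d·√(n/2) = 0.63 × √(43/2) = 2.9212
Two-sided α = 0.05 → critical value z_{0.025} = 1.960.
Power = Φ(δ − 1.960) + Φ(−δ − 1.960) = Φ(0.961) + Φ(-4.881) = 0.8318 + 0.0000 = 0.8318.

Power ≈ 0.832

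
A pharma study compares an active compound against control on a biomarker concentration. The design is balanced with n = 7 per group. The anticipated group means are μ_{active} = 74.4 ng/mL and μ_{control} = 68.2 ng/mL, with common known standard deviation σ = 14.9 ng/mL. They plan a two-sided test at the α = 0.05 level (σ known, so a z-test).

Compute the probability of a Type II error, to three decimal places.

Standardized effect: d = |μ_{active} − μ_{control}| / σ = |74.4 − 68.2| / 14.9 = 0.4161
Noncentrality parameter: δ = d·√(n/2) = 0.4161 × √(7/2) = 0.7785
Critical value for a two-sided test at α = 0.05: z_{α/2} = 1.960.
Power = Φ(δ − 1.960) + Φ(−δ − 1.960) = Φ(-1.181) + Φ(-2.738) = 0.1187 + 0.0031 = 0.1218.
Type II error: β = 1 − power = 1 − 0.1218 = 0.8782.

β ≈ 0.878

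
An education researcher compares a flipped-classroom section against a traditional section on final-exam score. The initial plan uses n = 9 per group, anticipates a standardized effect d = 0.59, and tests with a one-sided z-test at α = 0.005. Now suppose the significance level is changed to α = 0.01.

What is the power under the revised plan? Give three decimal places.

Power ≈ 0.141

δ = d·√(n/2) = 0.59 × √(9/2) = 1.2516 (unchanged). New critical value: z_{0.01} = 2.326.
Revised power = Φ(δ − 2.326) = Φ(-1.075) = 0.1412.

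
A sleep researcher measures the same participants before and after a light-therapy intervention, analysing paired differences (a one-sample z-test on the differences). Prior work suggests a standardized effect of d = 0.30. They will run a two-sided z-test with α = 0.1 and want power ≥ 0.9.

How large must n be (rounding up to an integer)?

For power 0.9 need Φ(δ − z_{0.05}) = 0.9, so δ = z_{0.05} + z_{0.10} = 1.645 + 1.282 = 2.926.
(Ignoring the negligible lower-tail rejection probability gives the usual closed-form inversion.)
δ = d·√n ⇒ n = (δ/d)² = (2.926 / 0.30)² = 95.15.
Round up to the next whole unit.

n = 96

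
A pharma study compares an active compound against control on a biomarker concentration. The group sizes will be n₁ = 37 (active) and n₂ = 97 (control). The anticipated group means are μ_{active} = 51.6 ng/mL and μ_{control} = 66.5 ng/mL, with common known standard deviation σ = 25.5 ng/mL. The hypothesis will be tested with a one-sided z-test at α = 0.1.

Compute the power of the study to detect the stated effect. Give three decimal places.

Power ≈ 0.959

Standardized effect: d = |μ_{active} − μ_{control}| / σ = |51.6 − 66.5| / 25.5 = 0.5843
Noncentrality parameter: δ = d / √(1/n₁ + 1/n₂) = 0.5843 / √(1/37 + 1/97) = 3.0240
One-sided α = 0.1 → critical value z_{0.1} = 1.282.
Power = P(Z > 1.282 − δ) = Φ(1.742) = 0.9593.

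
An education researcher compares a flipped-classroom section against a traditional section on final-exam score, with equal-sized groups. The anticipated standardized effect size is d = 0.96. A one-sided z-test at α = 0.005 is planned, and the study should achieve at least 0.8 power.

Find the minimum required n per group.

n = 26 per group

Set Φ(δ − 2.576) = 0.8; then δ − 2.576 = Φ⁻¹(0.8) = 0.842, giving δ = 3.417.
δ = d·√(n/2) ⇒ n = 2(δ/d)² = 2 × (3.417 / 0.96)² = 25.34.
Round up to the next whole unit.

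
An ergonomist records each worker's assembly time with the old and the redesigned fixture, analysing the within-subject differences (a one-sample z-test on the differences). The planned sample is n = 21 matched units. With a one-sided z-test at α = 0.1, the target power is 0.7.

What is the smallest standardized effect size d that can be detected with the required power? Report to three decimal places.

d ≈ 0.394

Need Φ(δ − 1.282) = 0.7, so δ = 1.282 + 0.524 = 1.806.
δ = d·√n ⇒ d = δ/√n = 1.806/√21 = 0.3941.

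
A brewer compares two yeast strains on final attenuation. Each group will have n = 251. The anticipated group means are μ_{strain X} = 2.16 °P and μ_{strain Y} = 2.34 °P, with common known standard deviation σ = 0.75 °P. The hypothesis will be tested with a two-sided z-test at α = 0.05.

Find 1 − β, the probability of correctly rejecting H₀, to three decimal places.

Standardized effect: d = |μ_{strain X} − μ_{strain Y}| / σ = |2.16 − 2.34| / 0.75 = 0.2400
Noncentrality parameter: δ = d·√(n/2) = 0.2400 × √(251/2) = 2.6886
Critical value for a two-sided test at α = 0.05: z_{α/2} = 1.960.
Power = Φ(δ − 1.960) + Φ(−δ − 1.960) = Φ(0.729) + Φ(-4.649) = 0.7669 + 0.0000 = 0.7669.

Power ≈ 0.767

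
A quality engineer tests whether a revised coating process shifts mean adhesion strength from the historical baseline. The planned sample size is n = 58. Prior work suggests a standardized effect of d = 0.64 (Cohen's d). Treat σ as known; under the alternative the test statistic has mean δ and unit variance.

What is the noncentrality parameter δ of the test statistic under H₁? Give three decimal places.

δ = d·√n = 0.64 × √58 = 4.8741

δ ≈ 4.874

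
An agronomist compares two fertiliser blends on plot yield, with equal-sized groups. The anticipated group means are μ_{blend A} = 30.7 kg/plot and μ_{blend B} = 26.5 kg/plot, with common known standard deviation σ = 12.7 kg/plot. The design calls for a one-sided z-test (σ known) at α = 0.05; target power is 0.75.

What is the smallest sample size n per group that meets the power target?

n = 99 per group

Standardized effect: d = |μ_{blend A} − μ_{blend B}| / σ = |30.7 − 26.5| / 12.7 = 0.3307
Set Φ(δ − 1.645) = 0.75; then δ − 1.645 = Φ⁻¹(0.75) = 0.674, giving δ = 2.319.
δ = d·√(n/2) ⇒ n = 2(δ/d)² = 2 × (2.319 / 0.3307)² = 98.37.
Rounding up, n = 99 per group.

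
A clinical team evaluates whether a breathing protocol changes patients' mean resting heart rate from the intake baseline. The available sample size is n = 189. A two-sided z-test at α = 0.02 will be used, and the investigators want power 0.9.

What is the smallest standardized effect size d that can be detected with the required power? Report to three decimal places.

Need Φ(δ − 2.326) = 0.9, so δ = 2.326 + 1.282 = 3.608.
(The second rejection-region term Φ(−δ − z_{α/2}) is negligible and dropped.)
δ = d·√n ⇒ d = δ/√n = 3.608/√189 = 0.2624.

d ≈ 0.262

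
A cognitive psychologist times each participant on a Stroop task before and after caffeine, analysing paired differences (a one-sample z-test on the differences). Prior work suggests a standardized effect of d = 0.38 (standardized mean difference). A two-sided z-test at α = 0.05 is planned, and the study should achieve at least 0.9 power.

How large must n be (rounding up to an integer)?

Set Φ(δ − 1.960) = 0.9; then δ − 1.960 = Φ⁻¹(0.9) = 1.282, giving δ = 3.242.
(Ignoring the negligible lower-tail rejection probability gives the usual closed-form inversion.)
δ = d·√n ⇒ n = (δ/d)² = (3.242 / 0.38)² = 72.77.
Rounding up, n = 73.

n = 73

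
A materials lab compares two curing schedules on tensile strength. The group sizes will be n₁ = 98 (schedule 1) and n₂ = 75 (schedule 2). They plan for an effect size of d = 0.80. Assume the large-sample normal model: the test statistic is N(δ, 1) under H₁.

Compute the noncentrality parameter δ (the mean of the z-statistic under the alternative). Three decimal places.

δ = d / √(1/n₁ + 1/n₂) = 0.80 / √(1/98 + 1/75) = 5.2145

δ ≈ 5.214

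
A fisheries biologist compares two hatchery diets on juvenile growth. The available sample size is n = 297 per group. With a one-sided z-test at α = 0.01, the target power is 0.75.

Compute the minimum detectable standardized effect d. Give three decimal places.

d ≈ 0.246

Required noncentrality: δ = z_{0.01} + z_{0.25} = 2.326 + 0.674 = 3.001.
δ = d·√(n/2) ⇒ d = δ/√(n/2) = 3.001/√(297/2) = 0.2463.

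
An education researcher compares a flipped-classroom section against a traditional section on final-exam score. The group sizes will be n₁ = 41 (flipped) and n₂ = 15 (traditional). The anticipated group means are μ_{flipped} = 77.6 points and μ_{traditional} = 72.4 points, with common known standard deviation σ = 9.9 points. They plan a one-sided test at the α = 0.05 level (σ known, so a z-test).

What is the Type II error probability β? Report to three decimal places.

β ≈ 0.462

Standardized effect: d = |μ_{flipped} − μ_{traditional}| / σ = |77.6 − 72.4| / 9.9 = 0.5253
Noncentrality parameter: δ = d / √(1/n₁ + 1/n₂) = 0.5253 / √(1/41 + 1/15) = 1.7407
One-sided α = 0.05 → critical value z_{0.05} = 1.645.
Power = Φ(δ − 1.645) = Φ(0.096) = 0.5382.
Type II error: β = 1 − power = 1 − 0.5382 = 0.4618.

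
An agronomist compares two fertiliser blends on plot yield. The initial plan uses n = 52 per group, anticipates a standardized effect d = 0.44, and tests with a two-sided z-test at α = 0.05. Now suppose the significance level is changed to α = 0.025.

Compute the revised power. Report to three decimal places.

δ = d·√(n/2) = 0.44 × √(52/2) = 2.2436 (unchanged). New critical value: z_{0.0125} = 2.241.
Revised power = Φ(δ − 2.241) + Φ(−δ − 2.241) = Φ(0.002) + Φ(-4.485) = 0.5009 + 0.0000 = 0.5009.

Power ≈ 0.501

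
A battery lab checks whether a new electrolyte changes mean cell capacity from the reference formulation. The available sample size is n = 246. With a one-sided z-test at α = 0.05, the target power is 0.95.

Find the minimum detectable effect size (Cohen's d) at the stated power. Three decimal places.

d ≈ 0.210

Need Φ(δ − 1.645) = 0.95, so δ = 1.645 + 1.645 = 3.290.
δ = d·√n ⇒ d = δ/√n = 3.290/√246 = 0.2097.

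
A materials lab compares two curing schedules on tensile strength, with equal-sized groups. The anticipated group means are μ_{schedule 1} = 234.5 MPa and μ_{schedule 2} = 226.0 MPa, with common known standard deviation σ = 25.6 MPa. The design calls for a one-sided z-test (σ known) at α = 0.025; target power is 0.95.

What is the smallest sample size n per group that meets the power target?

n = 236 per group

Standardized effect: d = |μ_{schedule 1} − μ_{schedule 2}| / σ = |234.5 − 226.0| / 25.6 = 0.3320
For power 0.95 need Φ(δ − z_{0.025}) = 0.95, so δ = z_{0.025} + z_{0.05} = 1.960 + 1.645 = 3.605.
δ = d·√(n/2) ⇒ n = 2(δ/d)² = 2 × (3.605 / 0.3320)² = 235.74.
Round up to the next whole unit.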